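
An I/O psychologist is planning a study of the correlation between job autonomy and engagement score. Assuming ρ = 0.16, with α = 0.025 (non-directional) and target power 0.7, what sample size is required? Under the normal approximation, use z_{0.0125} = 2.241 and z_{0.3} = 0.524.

n = 297

Fisher's z: C = ½·ln((1+r)/(1−r)) = ½·ln(1.3810) = 0.1614.
n = ((z_{α/2} + z_β)/C)² + 3.
(2.241 + 0.524) / 0.1614 = 2.765 / 0.1614 = 17.131.
n = 17.131² + 3 = 293.48 + 3 = 296.5.
Round up.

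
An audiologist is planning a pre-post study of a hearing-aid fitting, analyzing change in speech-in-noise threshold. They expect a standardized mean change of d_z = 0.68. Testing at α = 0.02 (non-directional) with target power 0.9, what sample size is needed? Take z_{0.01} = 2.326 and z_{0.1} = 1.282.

For a paired (one-sample on differences) test: n = ((z_{α/2} + z_β) / d)².
z_{α/2} + z_β = 2.326 + 1.282 = 3.608.
n = (3.608 / 0.68)² = 5.306² = 28.15.
Round up.

n = 29 pairs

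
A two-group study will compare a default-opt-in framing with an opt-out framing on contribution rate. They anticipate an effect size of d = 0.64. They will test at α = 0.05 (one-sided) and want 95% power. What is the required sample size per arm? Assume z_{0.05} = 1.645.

For two independent groups with equal n: n = 2·((z_{α} + z_β) / d)².
z_{α} + z_β = 1.645 + 1.645 = 3.290.
n = 2 × (3.290 / 0.64)² = 2 × 5.141² = 2 × 26.43 = 52.9.
Round up to the next whole participant.

n = 53 per group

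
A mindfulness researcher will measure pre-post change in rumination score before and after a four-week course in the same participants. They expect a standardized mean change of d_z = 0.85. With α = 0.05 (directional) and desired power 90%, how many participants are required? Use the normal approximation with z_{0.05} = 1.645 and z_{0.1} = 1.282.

For a paired (one-sample on differences) test: n = ((z_{α} + z_β) / d)².
z_{α} + z_β = 1.645 + 1.282 = 2.927.
n = (2.927 / 0.85)² = 3.444² = 11.86.
Round up.

n = 12 pairs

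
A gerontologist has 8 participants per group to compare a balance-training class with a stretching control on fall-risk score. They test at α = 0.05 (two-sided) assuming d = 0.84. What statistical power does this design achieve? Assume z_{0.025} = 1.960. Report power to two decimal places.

power ≈ 0.39

For two equal groups, power = Φ(d·√(n/2) − z_{α/2}).
d·√(n/2) = 0.84 × √(8/2) = 0.84 × 2.000 = 1.680.
z_β = 1.680 − 1.960 = -0.280.
Power = Φ(-0.280) = 0.390.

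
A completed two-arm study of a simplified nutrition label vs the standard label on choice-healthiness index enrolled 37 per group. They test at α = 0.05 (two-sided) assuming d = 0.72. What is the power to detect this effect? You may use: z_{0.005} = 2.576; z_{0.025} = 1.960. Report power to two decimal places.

For two equal groups, power = Φ(d·√(n/2) − z_{α/2}).
d·√(n/2) = 0.72 × √(37/2) = 0.72 × 4.301 = 3.097.
z_β = 3.097 − 1.960 = 1.137.
Power = Φ(1.137) = 0.872.

power ≈ 0.87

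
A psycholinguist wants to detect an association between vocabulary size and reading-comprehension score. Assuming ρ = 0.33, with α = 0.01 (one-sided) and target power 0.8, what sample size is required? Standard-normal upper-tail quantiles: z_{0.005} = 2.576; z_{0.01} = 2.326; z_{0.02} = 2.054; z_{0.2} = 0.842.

n = 89

Fisher's z: C = ½·ln((1+r)/(1−r)) = ½·ln(1.9851) = 0.3428.
n = ((z_{α} + z_β)/C)² + 3.
(2.326 + 0.842) / 0.3428 = 3.168 / 0.3428 = 9.242.
n = 9.242² + 3 = 85.41 + 3 = 88.4.
Round up.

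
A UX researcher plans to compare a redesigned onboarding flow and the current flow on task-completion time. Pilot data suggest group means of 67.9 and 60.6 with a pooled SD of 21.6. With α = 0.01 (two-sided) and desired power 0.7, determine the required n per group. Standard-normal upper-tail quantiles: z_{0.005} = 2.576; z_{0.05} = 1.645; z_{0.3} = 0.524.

n = 169 per group

Cohen's d = |M₁ − M₂| / SD_pooled = |67.9 − 60.6| / 21.6 = 7.3 / 21.6 = 0.338.
For two independent groups with equal n: n = 2·((z_{α/2} + z_β) / d)².
z_{α/2} + z_β = 2.576 + 0.524 = 3.100.
n = 2 × (3.100 / 0.338)² = 2 × 9.172² = 2 × 84.12 = 168.2.
Round up to the next whole participant.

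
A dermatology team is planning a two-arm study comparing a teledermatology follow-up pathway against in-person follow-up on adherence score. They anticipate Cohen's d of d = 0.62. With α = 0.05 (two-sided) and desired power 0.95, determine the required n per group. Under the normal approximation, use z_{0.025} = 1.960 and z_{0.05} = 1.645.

For two independent groups with equal n: n = 2·((z_{α/2} + z_β) / d)².
z_{α/2} + z_β = 1.960 + 1.645 = 3.605.
n = 2 × (3.605 / 0.62)² = 2 × 5.815² = 2 × 33.81 = 67.6.
Round up to the next whole participant.

n = 68 per group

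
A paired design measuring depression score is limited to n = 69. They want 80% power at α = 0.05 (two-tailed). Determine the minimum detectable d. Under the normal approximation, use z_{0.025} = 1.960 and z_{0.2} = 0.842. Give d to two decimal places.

d_min ≈ 0.34

For a single sample (or paired design) of n = 69: d_min = (z_{α/2} + z_β)/√n.
z-sum = 1.960 + 0.842 = 2.802.
d_min = 2.802 / √69 = 2.802 / 8.307 = 0.337.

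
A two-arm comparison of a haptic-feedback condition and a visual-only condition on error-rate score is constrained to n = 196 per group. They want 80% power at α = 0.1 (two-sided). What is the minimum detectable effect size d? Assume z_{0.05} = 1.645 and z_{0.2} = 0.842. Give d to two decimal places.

d_min ≈ 0.25

For two independent groups of n = 196 each: d_min = (z_{α/2} + z_β)·√(2/n).
z-sum = 1.645 + 0.842 = 2.487.
d_min = 2.487 × √(2/196) = 2.487 × 0.1010 = 0.251.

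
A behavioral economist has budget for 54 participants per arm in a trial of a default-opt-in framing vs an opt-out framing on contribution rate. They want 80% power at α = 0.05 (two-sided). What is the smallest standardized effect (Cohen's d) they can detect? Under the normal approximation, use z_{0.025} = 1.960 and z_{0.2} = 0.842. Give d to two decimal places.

d_min ≈ 0.54

For two independent groups of n = 54 each: d_min = (z_{α/2} + z_β)·√(2/n).
z-sum = 1.960 + 0.842 = 2.802.
d_min = 2.802 × √(2/54) = 2.802 × 0.1925 = 0.539.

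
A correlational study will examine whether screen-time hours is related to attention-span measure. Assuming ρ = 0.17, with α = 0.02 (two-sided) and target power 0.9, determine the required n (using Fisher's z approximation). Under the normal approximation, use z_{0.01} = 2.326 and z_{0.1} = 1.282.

Fisher's z: C = ½·ln((1+r)/(1−r)) = ½·ln(1.4096) = 0.1717.
n = ((z_{α/2} + z_β)/C)² + 3.
(2.326 + 1.282) / 0.1717 = 3.608 / 0.1717 = 21.013.
n = 21.013² + 3 = 441.56 + 3 = 444.6.
Round up.

n = 445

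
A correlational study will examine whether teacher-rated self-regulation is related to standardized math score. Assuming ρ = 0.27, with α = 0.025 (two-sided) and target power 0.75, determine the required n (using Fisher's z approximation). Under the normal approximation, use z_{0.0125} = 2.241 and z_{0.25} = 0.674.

Fisher's z: C = ½·ln((1+r)/(1−r)) = ½·ln(1.7397) = 0.2769.
n = ((z_{α/2} + z_β)/C)² + 3.
(2.241 + 0.674) / 0.2769 = 2.915 / 0.2769 = 10.527.
n = 10.527² + 3 = 110.82 + 3 = 113.8.
Round up.

n = 114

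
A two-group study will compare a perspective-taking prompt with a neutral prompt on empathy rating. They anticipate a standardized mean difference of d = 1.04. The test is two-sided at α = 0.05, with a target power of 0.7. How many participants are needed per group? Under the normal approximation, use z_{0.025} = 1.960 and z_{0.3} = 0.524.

For two independent groups with equal n: n = 2·((z_{α/2} + z_β) / d)².
z_{α/2} + z_β = 1.960 + 0.524 = 2.484.
n = 2 × (2.484 / 1.04)² = 2 × 2.388² = 2 × 5.70 = 11.4.
Round up to the next whole participant.

n = 12 per group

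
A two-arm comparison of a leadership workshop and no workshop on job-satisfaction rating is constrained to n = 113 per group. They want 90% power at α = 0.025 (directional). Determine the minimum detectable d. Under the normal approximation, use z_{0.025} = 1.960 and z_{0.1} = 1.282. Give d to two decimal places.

For two independent groups of n = 113 each: d_min = (z_{α} + z_β)·√(2/n).
z-sum = 1.960 + 1.282 = 3.242.
d_min = 3.242 × √(2/113) = 3.242 × 0.1330 = 0.431.

d_min ≈ 0.43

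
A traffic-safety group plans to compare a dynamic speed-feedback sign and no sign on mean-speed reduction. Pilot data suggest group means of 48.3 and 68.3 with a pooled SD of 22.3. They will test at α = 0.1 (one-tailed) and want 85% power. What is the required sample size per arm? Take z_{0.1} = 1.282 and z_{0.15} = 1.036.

Cohen's d = |M₁ − M₂| / SD_pooled = |48.3 − 68.3| / 22.3 = 20.0 / 22.3 = 0.897.
For two independent groups with equal n: n = 2·((z_{α} + z_β) / d)².
z_{α} + z_β = 1.282 + 1.036 = 2.318.
n = 2 × (2.318 / 0.897)² = 2 × 2.584² = 2 × 6.68 = 13.4.
Round up to the next whole participant.

n = 14 per group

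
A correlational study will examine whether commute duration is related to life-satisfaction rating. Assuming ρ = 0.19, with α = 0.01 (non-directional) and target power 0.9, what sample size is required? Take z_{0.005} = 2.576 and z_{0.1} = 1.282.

Fisher's z: C = ½·ln((1+r)/(1−r)) = ½·ln(1.4691) = 0.1923.
n = ((z_{α/2} + z_β)/C)² + 3.
(2.576 + 1.282) / 0.1923 = 3.858 / 0.1923 = 20.062.
n = 20.062² + 3 = 402.50 + 3 = 405.5.
Round up.

n = 406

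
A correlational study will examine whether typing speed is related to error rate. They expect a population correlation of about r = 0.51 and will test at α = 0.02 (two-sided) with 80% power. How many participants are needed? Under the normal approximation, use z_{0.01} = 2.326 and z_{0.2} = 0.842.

Fisher's z: C = ½·ln((1+r)/(1−r)) = ½·ln(3.0816) = 0.5627.
n = ((z_{α/2} + z_β)/C)² + 3.
(2.326 + 0.842) / 0.5627 = 3.168 / 0.5627 = 5.630.
n = 5.630² + 3 = 31.70 + 3 = 34.7.
Round up.

n = 35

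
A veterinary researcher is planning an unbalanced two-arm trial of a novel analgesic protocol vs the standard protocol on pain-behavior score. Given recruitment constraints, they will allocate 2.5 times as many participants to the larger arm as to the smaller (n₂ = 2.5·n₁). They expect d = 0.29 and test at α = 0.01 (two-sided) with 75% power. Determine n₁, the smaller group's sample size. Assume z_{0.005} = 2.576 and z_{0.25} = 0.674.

n₁ = 176

With allocation ratio k = n₂/n₁ = 2.5, Var(x̄₁−x̄₂) = σ²(1/n₁ + 1/(k·n₁)) = σ²·(k+1)/(k·n₁).
So n₁ = (1 + 1/k)·((z_{α/2} + z_β)/d)² = 1.400 × (3.250/0.29)².
n₁ = 1.400 × 125.59 = 175.8.
Round up: n₁ = 176, giving n₂ = 2.5 × 176 = 440.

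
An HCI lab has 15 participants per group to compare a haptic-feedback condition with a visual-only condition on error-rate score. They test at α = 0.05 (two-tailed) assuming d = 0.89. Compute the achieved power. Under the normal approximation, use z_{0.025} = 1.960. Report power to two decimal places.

For two equal groups, power = Φ(d·√(n/2) − z_{α/2}).
d·√(n/2) = 0.89 × √(15/2) = 0.89 × 2.739 = 2.437.
z_β = 2.437 − 1.960 = 0.477.
Power = Φ(0.477) = 0.683.

power ≈ 0.68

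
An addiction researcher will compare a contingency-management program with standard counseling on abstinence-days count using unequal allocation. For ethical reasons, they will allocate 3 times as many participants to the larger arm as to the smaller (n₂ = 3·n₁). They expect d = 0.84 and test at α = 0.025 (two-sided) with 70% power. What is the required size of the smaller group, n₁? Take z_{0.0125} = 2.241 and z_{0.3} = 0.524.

With allocation ratio k = n₂/n₁ = 3, Var(x̄₁−x̄₂) = σ²(1/n₁ + 1/(k·n₁)) = σ²·(k+1)/(k·n₁).
So n₁ = (1 + 1/k)·((z_{α/2} + z_β)/d)² = 1.333 × (2.765/0.84)².
n₁ = 1.333 × 10.84 = 14.4.
Round up: n₁ = 15, giving n₂ = 3 × 15 = 45.

n₁ = 15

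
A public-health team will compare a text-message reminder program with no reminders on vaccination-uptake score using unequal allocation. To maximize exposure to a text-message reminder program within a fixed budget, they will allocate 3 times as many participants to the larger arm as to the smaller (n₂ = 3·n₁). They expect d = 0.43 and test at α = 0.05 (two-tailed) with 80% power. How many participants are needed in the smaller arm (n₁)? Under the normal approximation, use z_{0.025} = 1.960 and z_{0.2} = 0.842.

With allocation ratio k = n₂/n₁ = 3, Var(x̄₁−x̄₂) = σ²(1/n₁ + 1/(k·n₁)) = σ²·(k+1)/(k·n₁).
So n₁ = (1 + 1/k)·((z_{α/2} + z_β)/d)² = 1.333 × (2.802/0.43)².
n₁ = 1.333 × 42.46 = 56.6.
Round up: n₁ = 57, giving n₂ = 3 × 57 = 171.

n₁ = 57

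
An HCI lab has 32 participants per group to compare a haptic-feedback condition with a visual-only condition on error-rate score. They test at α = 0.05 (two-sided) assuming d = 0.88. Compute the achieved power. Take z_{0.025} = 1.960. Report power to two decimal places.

For two equal groups, power = Φ(d·√(n/2) − z_{α/2}).
d·√(n/2) = 0.88 × √(32/2) = 0.88 × 4.000 = 3.520.
z_β = 3.520 − 1.960 = 1.560.
Power = Φ(1.560) = 0.941.

power ≈ 0.94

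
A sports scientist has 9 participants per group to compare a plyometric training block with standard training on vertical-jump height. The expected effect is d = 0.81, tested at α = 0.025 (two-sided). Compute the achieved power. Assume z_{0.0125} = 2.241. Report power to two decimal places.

power ≈ 0.30

For two equal groups, power = Φ(d·√(n/2) − z_{α/2}).
d·√(n/2) = 0.81 × √(9/2) = 0.81 × 2.121 = 1.718.
z_β = 1.718 − 2.241 = -0.523.
Power = Φ(-0.523) = 0.301.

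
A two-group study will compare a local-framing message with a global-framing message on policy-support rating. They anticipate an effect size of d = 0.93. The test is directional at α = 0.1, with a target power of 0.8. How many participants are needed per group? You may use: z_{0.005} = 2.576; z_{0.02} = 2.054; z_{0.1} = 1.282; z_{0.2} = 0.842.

For two independent groups with equal n: n = 2·((z_{α} + z_β) / d)².
z_{α} + z_β = 1.282 + 0.842 = 2.124.
n = 2 × (2.124 / 0.93)² = 2 × 2.284² = 2 × 5.22 = 10.4.
Round up to the next whole participant.

n = 11 per group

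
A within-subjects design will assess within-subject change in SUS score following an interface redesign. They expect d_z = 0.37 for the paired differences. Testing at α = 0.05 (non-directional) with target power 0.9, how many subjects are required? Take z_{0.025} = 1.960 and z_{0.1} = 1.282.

n = 77 pairs

For a paired (one-sample on differences) test: n = ((z_{α/2} + z_β) / d)².
z_{α/2} + z_β = 1.960 + 1.282 = 3.242.
n = (3.242 / 0.37)² = 8.762² = 76.78.
Round up.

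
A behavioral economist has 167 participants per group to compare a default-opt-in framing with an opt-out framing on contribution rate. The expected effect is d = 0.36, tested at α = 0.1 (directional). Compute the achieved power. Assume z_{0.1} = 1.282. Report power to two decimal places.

For two equal groups, power = Φ(d·√(n/2) − z_{α}).
d·√(n/2) = 0.36 × √(167/2) = 0.36 × 9.138 = 3.290.
z_β = 3.290 − 1.282 = 2.008.
Power = Φ(2.008) = 0.978.

power ≈ 0.98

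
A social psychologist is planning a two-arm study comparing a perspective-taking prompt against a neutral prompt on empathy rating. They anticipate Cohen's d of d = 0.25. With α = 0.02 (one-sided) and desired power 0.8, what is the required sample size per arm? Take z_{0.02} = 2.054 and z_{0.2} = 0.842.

n = 269 per group

For two independent groups with equal n: n = 2·((z_{α} + z_β) / d)².
z_{α} + z_β = 2.054 + 0.842 = 2.896.
n = 2 × (2.896 / 0.25)² = 2 × 11.584² = 2 × 134.19 = 268.4.
Round up to the next whole participant.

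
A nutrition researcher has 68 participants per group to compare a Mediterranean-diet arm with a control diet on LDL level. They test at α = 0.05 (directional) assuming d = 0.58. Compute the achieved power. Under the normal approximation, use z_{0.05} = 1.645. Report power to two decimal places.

power ≈ 0.96

For two equal groups, power = Φ(d·√(n/2) − z_{α}).
d·√(n/2) = 0.58 × √(68/2) = 0.58 × 5.831 = 3.382.
z_β = 3.382 − 1.645 = 1.737.
Power = Φ(1.737) = 0.959.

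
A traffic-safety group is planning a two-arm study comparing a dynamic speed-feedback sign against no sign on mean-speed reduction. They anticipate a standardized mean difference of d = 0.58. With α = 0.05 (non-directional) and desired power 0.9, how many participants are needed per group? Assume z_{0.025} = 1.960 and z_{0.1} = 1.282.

n = 63 per group

For two independent groups with equal n: n = 2·((z_{α/2} + z_β) / d)².
z_{α/2} + z_β = 1.960 + 1.282 = 3.242.
n = 2 × (3.242 / 0.58)² = 2 × 5.590² = 2 × 31.24 = 62.5.
Round up to the next whole participant.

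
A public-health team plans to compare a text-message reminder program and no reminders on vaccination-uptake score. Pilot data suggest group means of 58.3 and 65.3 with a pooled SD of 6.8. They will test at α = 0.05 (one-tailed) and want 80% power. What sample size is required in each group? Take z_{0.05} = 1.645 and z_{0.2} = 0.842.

n = 12 per group

Cohen's d = |M₁ − M₂| / SD_pooled = |58.3 − 65.3| / 6.8 = 7.0 / 6.8 = 1.029.
For two independent groups with equal n: n = 2·((z_{α} + z_β) / d)².
z_{α} + z_β = 1.645 + 0.842 = 2.487.
n = 2 × (2.487 / 1.029)² = 2 × 2.417² = 2 × 5.84 = 11.7.
Round up to the next whole participant.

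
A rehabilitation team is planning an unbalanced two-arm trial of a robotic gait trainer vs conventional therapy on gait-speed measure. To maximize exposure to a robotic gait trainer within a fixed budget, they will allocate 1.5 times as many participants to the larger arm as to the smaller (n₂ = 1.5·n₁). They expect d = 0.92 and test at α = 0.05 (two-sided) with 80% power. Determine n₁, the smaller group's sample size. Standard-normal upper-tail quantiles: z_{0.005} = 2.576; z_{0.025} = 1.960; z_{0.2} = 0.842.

n₁ = 16

With allocation ratio k = n₂/n₁ = 1.5, Var(x̄₁−x̄₂) = σ²(1/n₁ + 1/(k·n₁)) = σ²·(k+1)/(k·n₁).
So n₁ = (1 + 1/k)·((z_{α/2} + z_β)/d)² = 1.667 × (2.802/0.92)².
n₁ = 1.667 × 9.28 = 15.5.
Round up: n₁ = 16, giving n₂ = 1.5 × 16 = 24.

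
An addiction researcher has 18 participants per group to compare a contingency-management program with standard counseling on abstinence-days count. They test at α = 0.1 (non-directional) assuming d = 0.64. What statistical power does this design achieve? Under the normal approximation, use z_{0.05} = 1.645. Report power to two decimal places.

power ≈ 0.61

For two equal groups, power = Φ(d·√(n/2) − z_{α/2}).
d·√(n/2) = 0.64 × √(18/2) = 0.64 × 3.000 = 1.920.
z_β = 1.920 − 1.645 = 0.275.
Power = Φ(0.275) = 0.608.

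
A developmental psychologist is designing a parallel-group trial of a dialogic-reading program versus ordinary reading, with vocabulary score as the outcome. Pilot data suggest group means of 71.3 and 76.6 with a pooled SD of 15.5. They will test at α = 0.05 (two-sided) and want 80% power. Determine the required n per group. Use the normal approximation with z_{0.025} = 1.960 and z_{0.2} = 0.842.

n = 135 per group

Cohen's d = |M₁ − M₂| / SD_pooled = |71.3 − 76.6| / 15.5 = 5.3 / 15.5 = 0.342.
For two independent groups with equal n: n = 2·((z_{α/2} + z_β) / d)².
z_{α/2} + z_β = 1.960 + 0.842 = 2.802.
n = 2 × (2.802 / 0.342)² = 2 × 8.193² = 2 × 67.12 = 134.2.
Round up to the next whole participant.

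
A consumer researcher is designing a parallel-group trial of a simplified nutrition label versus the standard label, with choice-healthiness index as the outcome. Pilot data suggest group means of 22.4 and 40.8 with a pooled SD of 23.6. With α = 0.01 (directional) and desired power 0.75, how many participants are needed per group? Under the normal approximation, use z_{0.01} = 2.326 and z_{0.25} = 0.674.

n = 30 per group

Cohen's d = |M₁ − M₂| / SD_pooled = |22.4 − 40.8| / 23.6 = 18.4 / 23.6 = 0.780.
For two independent groups with equal n: n = 2·((z_{α} + z_β) / d)².
z_{α} + z_β = 2.326 + 0.674 = 3.000.
n = 2 × (3.000 / 0.780)² = 2 × 3.846² = 2 × 14.79 = 29.6.
Round up to the next whole participant.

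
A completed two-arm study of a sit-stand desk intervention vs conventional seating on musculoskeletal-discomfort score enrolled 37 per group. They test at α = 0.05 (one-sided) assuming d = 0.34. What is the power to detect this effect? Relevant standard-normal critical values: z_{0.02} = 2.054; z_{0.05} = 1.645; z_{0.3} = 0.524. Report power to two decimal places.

For two equal groups, power = Φ(d·√(n/2) − z_{α}).
d·√(n/2) = 0.34 × √(37/2) = 0.34 × 4.301 = 1.462.
z_β = 1.462 − 1.645 = -0.183.
Power = Φ(-0.183) = 0.428.

power ≈ 0.43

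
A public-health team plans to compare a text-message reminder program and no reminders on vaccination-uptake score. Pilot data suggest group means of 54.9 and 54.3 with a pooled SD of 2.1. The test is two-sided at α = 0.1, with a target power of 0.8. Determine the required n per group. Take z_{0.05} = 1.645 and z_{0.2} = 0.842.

n = 152 per group

Cohen's d = |M₁ − M₂| / SD_pooled = |54.9 − 54.3| / 2.1 = 0.6 / 2.1 = 0.286.
For two independent groups with equal n: n = 2·((z_{α/2} + z_β) / d)².
z_{α/2} + z_β = 1.645 + 0.842 = 2.487.
n = 2 × (2.487 / 0.286)² = 2 × 8.696² = 2 × 75.62 = 151.2.
Round up to the next whole participant.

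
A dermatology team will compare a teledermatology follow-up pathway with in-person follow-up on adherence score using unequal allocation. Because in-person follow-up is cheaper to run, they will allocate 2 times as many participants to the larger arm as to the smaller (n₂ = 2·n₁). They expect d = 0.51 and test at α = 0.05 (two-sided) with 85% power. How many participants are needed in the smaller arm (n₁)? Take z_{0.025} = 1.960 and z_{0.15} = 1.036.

With allocation ratio k = n₂/n₁ = 2, Var(x̄₁−x̄₂) = σ²(1/n₁ + 1/(k·n₁)) = σ²·(k+1)/(k·n₁).
So n₁ = (1 + 1/k)·((z_{α/2} + z_β)/d)² = 1.500 × (2.996/0.51)².
n₁ = 1.500 × 34.51 = 51.8.
Round up: n₁ = 52, giving n₂ = 2 × 52 = 104.

n₁ = 52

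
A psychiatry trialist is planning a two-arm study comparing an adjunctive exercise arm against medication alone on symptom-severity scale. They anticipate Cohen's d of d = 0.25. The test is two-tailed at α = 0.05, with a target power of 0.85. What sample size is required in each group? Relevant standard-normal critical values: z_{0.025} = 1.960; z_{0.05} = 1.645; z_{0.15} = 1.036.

For two independent groups with equal n: n = 2·((z_{α/2} + z_β) / d)².
z_{α/2} + z_β = 1.960 + 1.036 = 2.996.
n = 2 × (2.996 / 0.25)² = 2 × 11.984² = 2 × 143.62 = 287.2.
Round up to the next whole participant.

n = 288 per group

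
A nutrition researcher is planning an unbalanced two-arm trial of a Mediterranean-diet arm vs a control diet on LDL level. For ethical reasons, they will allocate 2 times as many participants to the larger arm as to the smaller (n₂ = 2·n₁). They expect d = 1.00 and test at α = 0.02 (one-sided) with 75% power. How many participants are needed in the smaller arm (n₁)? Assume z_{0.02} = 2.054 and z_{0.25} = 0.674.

With allocation ratio k = n₂/n₁ = 2, Var(x̄₁−x̄₂) = σ²(1/n₁ + 1/(k·n₁)) = σ²·(k+1)/(k·n₁).
So n₁ = (1 + 1/k)·((z_{α} + z_β)/d)² = 1.500 × (2.728/1.00)².
n₁ = 1.500 × 7.44 = 11.2.
Round up: n₁ = 12, giving n₂ = 2 × 12 = 24.

n₁ = 12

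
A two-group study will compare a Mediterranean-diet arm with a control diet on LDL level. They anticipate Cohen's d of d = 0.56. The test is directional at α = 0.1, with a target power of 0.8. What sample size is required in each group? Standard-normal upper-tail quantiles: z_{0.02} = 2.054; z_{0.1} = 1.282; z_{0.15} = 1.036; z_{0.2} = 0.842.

n = 29 per group

For two independent groups with equal n: n = 2·((z_{α} + z_β) / d)².
z_{α} + z_β = 1.282 + 0.842 = 2.124.
n = 2 × (2.124 / 0.56)² = 2 × 3.793² = 2 × 14.39 = 28.8.
Round up to the next whole participant.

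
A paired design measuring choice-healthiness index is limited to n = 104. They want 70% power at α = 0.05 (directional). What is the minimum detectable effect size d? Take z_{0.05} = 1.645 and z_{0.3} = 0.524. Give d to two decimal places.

For a single sample (or paired design) of n = 104: d_min = (z_{α} + z_β)/√n.
z-sum = 1.645 + 0.524 = 2.169.
d_min = 2.169 / √104 = 2.169 / 10.198 = 0.213.

d_min ≈ 0.21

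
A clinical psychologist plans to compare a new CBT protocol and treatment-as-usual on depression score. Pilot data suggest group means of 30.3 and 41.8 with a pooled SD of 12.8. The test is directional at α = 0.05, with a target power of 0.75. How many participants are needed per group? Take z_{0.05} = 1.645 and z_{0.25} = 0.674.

n = 14 per group

Cohen's d = |M₁ − M₂| / SD_pooled = |30.3 − 41.8| / 12.8 = 11.5 / 12.8 = 0.898.
For two independent groups with equal n: n = 2·((z_{α} + z_β) / d)².
z_{α} + z_β = 1.645 + 0.674 = 2.319.
n = 2 × (2.319 / 0.898)² = 2 × 2.582² = 2 × 6.67 = 13.3.
Round up to the next whole participant.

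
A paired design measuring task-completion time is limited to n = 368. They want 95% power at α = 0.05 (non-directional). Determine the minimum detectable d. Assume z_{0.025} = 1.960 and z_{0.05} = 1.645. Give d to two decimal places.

For a single sample (or paired design) of n = 368: d_min = (z_{α/2} + z_β)/√n.
z-sum = 1.960 + 1.645 = 3.605.
d_min = 3.605 / √368 = 3.605 / 19.183 = 0.188.

d_min ≈ 0.19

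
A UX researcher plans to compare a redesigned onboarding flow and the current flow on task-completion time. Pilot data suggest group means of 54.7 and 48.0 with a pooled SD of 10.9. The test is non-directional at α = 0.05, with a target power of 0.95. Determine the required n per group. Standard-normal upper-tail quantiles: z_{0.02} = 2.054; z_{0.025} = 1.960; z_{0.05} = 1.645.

n = 69 per group

Cohen's d = |M₁ − M₂| / SD_pooled = |54.7 − 48.0| / 10.9 = 6.7 / 10.9 = 0.615.
For two independent groups with equal n: n = 2·((z_{α/2} + z_β) / d)².
z_{α/2} + z_β = 1.960 + 1.645 = 3.605.
n = 2 × (3.605 / 0.615)² = 2 × 5.862² = 2 × 34.36 = 68.7.
Round up to the next whole participant.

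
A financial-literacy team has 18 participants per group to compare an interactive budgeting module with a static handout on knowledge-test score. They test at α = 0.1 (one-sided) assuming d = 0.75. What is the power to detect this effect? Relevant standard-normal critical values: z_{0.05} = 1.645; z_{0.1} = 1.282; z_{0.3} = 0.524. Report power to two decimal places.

power ≈ 0.83

For two equal groups, power = Φ(d·√(n/2) − z_{α}).
d·√(n/2) = 0.75 × √(18/2) = 0.75 × 3.000 = 2.250.
z_β = 2.250 − 1.282 = 0.968.
Power = Φ(0.968) = 0.833.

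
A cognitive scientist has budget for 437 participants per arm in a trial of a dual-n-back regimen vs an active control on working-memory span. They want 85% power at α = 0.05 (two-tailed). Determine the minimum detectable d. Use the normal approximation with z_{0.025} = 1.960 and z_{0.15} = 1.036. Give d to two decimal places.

d_min ≈ 0.20

For two independent groups of n = 437 each: d_min = (z_{α/2} + z_β)·√(2/n).
z-sum = 1.960 + 1.036 = 2.996.
d_min = 2.996 × √(2/437) = 2.996 × 0.0677 = 0.203.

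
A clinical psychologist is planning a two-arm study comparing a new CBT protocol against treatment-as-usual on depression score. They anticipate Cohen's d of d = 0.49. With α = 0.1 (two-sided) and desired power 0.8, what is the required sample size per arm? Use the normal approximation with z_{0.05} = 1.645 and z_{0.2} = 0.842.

For two independent groups with equal n: n = 2·((z_{α/2} + z_β) / d)².
z_{α/2} + z_β = 1.645 + 0.842 = 2.487.
n = 2 × (2.487 / 0.49)² = 2 × 5.076² = 2 × 25.76 = 51.5.
Round up to the next whole participant.

n = 52 per group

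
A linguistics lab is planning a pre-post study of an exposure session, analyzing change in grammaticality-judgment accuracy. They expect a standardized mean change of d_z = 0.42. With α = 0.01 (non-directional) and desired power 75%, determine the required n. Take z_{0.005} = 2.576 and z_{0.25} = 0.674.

For a paired (one-sample on differences) test: n = ((z_{α/2} + z_β) / d)².
z_{α/2} + z_β = 2.576 + 0.674 = 3.250.
n = (3.250 / 0.42)² = 7.738² = 59.88.
Round up.

n = 60 pairs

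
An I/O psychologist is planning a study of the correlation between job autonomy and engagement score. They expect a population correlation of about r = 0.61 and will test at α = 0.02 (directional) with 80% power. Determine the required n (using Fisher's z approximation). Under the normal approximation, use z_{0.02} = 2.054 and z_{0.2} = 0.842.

n = 20

Fisher's z: C = ½·ln((1+r)/(1−r)) = ½·ln(4.1282) = 0.7089.
n = ((z_{α} + z_β)/C)² + 3.
(2.054 + 0.842) / 0.7089 = 2.896 / 0.7089 = 4.085.
n = 4.085² + 3 = 16.69 + 3 = 19.7.
Round up.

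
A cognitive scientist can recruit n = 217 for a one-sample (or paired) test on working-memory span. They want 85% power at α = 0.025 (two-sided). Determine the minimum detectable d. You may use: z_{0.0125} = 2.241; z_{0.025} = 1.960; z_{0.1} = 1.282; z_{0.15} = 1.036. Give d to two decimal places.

d_min ≈ 0.22

For a single sample (or paired design) of n = 217: d_min = (z_{α/2} + z_β)/√n.
z-sum = 2.241 + 1.036 = 3.277.
d_min = 3.277 / √217 = 3.277 / 14.731 = 0.222.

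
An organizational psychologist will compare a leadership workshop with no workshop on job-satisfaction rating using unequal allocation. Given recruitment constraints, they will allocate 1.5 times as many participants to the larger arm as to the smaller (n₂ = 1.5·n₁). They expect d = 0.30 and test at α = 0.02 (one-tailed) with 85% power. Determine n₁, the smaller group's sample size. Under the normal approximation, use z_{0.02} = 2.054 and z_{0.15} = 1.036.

n₁ = 177

With allocation ratio k = n₂/n₁ = 1.5, Var(x̄₁−x̄₂) = σ²(1/n₁ + 1/(k·n₁)) = σ²·(k+1)/(k·n₁).
So n₁ = (1 + 1/k)·((z_{α} + z_β)/d)² = 1.667 × (3.090/0.30)².
n₁ = 1.667 × 106.09 = 176.8.
Round up: n₁ = 177, giving n₂ = ⌈1.5 × 177⌉ = ⌈265.5⌉ = 266.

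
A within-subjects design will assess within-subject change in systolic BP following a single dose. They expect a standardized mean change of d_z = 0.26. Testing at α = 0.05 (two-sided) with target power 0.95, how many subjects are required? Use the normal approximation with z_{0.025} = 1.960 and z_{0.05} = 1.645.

n = 193 pairs

For a paired (one-sample on differences) test: n = ((z_{α/2} + z_β) / d)².
z_{α/2} + z_β = 1.960 + 1.645 = 3.605.
n = (3.605 / 0.26)² = 13.865² = 192.25.
Round up.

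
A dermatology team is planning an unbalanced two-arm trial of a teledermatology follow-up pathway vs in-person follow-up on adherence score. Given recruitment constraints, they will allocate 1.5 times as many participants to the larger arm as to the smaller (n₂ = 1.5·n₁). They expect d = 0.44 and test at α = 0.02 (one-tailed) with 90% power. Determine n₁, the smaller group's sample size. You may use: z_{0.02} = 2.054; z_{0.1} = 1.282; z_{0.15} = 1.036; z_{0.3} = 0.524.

n₁ = 96

With allocation ratio k = n₂/n₁ = 1.5, Var(x̄₁−x̄₂) = σ²(1/n₁ + 1/(k·n₁)) = σ²·(k+1)/(k·n₁).
So n₁ = (1 + 1/k)·((z_{α} + z_β)/d)² = 1.667 × (3.336/0.44)².
n₁ = 1.667 × 57.48 = 95.8.
Round up: n₁ = 96, giving n₂ = 1.5 × 96 = 144.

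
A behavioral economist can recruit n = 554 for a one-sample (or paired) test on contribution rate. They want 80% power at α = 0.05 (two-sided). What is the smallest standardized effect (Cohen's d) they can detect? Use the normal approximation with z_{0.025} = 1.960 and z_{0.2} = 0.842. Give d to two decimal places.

d_min ≈ 0.12

For a single sample (or paired design) of n = 554: d_min = (z_{α/2} + z_β)/√n.
z-sum = 1.960 + 0.842 = 2.802.
d_min = 2.802 / √554 = 2.802 / 23.537 = 0.119.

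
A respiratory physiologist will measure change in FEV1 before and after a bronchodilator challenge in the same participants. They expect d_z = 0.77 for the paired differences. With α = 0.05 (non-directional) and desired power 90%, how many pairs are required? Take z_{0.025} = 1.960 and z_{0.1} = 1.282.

For a paired (one-sample on differences) test: n = ((z_{α/2} + z_β) / d)².
z_{α/2} + z_β = 1.960 + 1.282 = 3.242.
n = (3.242 / 0.77)² = 4.210² = 17.73.
Round up.

n = 18 pairs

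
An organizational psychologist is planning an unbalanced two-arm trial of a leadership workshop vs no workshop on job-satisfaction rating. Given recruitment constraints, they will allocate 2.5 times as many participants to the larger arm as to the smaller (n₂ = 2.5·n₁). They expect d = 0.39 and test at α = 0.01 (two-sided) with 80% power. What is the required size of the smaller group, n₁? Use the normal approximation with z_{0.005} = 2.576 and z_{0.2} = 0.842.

n₁ = 108

With allocation ratio k = n₂/n₁ = 2.5, Var(x̄₁−x̄₂) = σ²(1/n₁ + 1/(k·n₁)) = σ²·(k+1)/(k·n₁).
So n₁ = (1 + 1/k)·((z_{α/2} + z_β)/d)² = 1.400 × (3.418/0.39)².
n₁ = 1.400 × 76.81 = 107.5.
Round up: n₁ = 108, giving n₂ = 2.5 × 108 = 270.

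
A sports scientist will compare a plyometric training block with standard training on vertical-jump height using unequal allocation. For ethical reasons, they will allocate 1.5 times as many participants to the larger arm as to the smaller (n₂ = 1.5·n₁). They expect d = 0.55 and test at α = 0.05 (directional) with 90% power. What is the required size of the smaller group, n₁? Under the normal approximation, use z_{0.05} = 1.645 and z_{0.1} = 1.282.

n₁ = 48

With allocation ratio k = n₂/n₁ = 1.5, Var(x̄₁−x̄₂) = σ²(1/n₁ + 1/(k·n₁)) = σ²·(k+1)/(k·n₁).
So n₁ = (1 + 1/k)·((z_{α} + z_β)/d)² = 1.667 × (2.927/0.55)².
n₁ = 1.667 × 28.32 = 47.2.
Round up: n₁ = 48, giving n₂ = 1.5 × 48 = 72.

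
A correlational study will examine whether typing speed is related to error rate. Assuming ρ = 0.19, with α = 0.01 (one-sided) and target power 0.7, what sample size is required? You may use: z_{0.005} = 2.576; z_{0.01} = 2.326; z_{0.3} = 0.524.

Fisher's z: C = ½·ln((1+r)/(1−r)) = ½·ln(1.4691) = 0.1923.
n = ((z_{α} + z_β)/C)² + 3.
(2.326 + 0.524) / 0.1923 = 2.850 / 0.1923 = 14.821.
n = 14.821² + 3 = 219.65 + 3 = 222.6.
Round up.

n = 223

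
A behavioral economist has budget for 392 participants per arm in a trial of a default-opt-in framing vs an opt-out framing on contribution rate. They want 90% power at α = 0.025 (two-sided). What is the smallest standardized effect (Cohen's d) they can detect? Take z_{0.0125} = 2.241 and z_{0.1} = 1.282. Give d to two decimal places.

d_min ≈ 0.25

For two independent groups of n = 392 each: d_min = (z_{α/2} + z_β)·√(2/n).
z-sum = 2.241 + 1.282 = 3.523.
d_min = 3.523 × √(2/392) = 3.523 × 0.0714 = 0.252.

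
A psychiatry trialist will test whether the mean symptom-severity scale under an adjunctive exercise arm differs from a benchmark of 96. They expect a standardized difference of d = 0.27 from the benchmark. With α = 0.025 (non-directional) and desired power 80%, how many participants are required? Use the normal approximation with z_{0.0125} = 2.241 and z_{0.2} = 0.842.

n = 131

For a one-sample test: n = ((z_{α/2} + z_β) / d)².
z_{α/2} + z_β = 2.241 + 0.842 = 3.083.
n = (3.083 / 0.27)² = 11.419² = 130.38.
Round up.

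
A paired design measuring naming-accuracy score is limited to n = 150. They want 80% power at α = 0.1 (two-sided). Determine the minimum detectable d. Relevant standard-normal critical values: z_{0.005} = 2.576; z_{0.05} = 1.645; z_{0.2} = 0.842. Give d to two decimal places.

d_min ≈ 0.20

For a single sample (or paired design) of n = 150: d_min = (z_{α/2} + z_β)/√n.
z-sum = 1.645 + 0.842 = 2.487.
d_min = 2.487 / √150 = 2.487 / 12.247 = 0.203.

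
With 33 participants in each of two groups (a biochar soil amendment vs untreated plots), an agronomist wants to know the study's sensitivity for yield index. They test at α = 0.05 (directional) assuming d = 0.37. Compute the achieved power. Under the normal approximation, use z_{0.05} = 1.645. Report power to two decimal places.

power ≈ 0.44

For two equal groups, power = Φ(d·√(n/2) − z_{α}).
d·√(n/2) = 0.37 × √(33/2) = 0.37 × 4.062 = 1.503.
z_β = 1.503 − 1.645 = -0.142.
Power = Φ(-0.142) = 0.444.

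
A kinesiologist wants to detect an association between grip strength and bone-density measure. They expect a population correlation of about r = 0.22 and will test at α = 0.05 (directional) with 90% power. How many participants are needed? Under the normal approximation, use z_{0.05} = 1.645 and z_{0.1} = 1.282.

n = 175

Fisher's z: C = ½·ln((1+r)/(1−r)) = ½·ln(1.5641) = 0.2237.
n = ((z_{α} + z_β)/C)² + 3.
(1.645 + 1.282) / 0.2237 = 2.927 / 0.2237 = 13.084.
n = 13.084² + 3 = 171.20 + 3 = 174.2.
Round up.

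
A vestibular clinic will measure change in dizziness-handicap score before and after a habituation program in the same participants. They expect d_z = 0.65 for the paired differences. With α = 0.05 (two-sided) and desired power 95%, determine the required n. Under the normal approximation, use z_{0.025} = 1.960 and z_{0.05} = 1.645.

For a paired (one-sample on differences) test: n = ((z_{α/2} + z_β) / d)².
z_{α/2} + z_β = 1.960 + 1.645 = 3.605.
n = (3.605 / 0.65)² = 5.546² = 30.76.
Round up.

n = 31 pairs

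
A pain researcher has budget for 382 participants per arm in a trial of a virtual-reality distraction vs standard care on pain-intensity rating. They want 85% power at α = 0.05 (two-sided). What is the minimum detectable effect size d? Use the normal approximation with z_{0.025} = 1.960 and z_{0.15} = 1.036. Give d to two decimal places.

For two independent groups of n = 382 each: d_min = (z_{α/2} + z_β)·√(2/n).
z-sum = 1.960 + 1.036 = 2.996.
d_min = 2.996 × √(2/382) = 2.996 × 0.0724 = 0.217.

d_min ≈ 0.22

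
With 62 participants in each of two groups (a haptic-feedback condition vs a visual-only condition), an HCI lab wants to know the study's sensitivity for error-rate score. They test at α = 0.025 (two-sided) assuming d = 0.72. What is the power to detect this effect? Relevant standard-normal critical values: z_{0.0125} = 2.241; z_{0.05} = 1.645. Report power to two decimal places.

power ≈ 0.96

For two equal groups, power = Φ(d·√(n/2) − z_{α/2}).
d·√(n/2) = 0.72 × √(62/2) = 0.72 × 5.568 = 4.009.
z_β = 4.009 − 2.241 = 1.768.
Power = Φ(1.768) = 0.961.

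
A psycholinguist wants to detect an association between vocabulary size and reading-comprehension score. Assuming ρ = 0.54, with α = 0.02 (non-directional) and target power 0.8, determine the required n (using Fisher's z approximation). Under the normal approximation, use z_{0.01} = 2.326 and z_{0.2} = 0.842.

Fisher's z: C = ½·ln((1+r)/(1−r)) = ½·ln(3.3478) = 0.6042.
n = ((z_{α/2} + z_β)/C)² + 3.
(2.326 + 0.842) / 0.6042 = 3.168 / 0.6042 = 5.243.
n = 5.243² + 3 = 27.49 + 3 = 30.5.
Round up.

n = 31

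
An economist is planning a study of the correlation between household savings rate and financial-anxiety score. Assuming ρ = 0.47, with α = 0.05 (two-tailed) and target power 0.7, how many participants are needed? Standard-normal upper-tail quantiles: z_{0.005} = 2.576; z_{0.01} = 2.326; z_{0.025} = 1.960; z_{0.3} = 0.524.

n = 27

Fisher's z: C = ½·ln((1+r)/(1−r)) = ½·ln(2.7736) = 0.5101.
n = ((z_{α/2} + z_β)/C)² + 3.
(1.960 + 0.524) / 0.5101 = 2.484 / 0.5101 = 4.870.
n = 4.870² + 3 = 23.71 + 3 = 26.7.
Round up.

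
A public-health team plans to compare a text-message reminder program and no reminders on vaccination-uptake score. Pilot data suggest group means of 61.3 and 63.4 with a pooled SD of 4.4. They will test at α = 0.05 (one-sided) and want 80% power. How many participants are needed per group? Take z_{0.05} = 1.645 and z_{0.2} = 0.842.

Cohen's d = |M₁ − M₂| / SD_pooled = |61.3 − 63.4| / 4.4 = 2.1 / 4.4 = 0.477.
For two independent groups with equal n: n = 2·((z_{α} + z_β) / d)².
z_{α} + z_β = 1.645 + 0.842 = 2.487.
n = 2 × (2.487 / 0.477)² = 2 × 5.214² = 2 × 27.18 = 54.4.
Round up to the next whole participant.

n = 55 per group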